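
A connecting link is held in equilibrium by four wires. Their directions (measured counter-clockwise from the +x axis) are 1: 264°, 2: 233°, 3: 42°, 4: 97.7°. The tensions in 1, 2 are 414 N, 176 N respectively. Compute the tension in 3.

Resolve: ΣF_x = 414 cos 264° + 176 cos 233° + T_3 cos 42° + T_4 cos 97.7° = 0.
        ΣF_y = 414 sin 264° + 176 sin 233° + T_3 sin 42° + T_4 sin 97.7° = 0.
The known terms sum to (-149.2, -552.3) N, so 0.7431 T_3 − 0.1340 T_4 = 149.2 and 0.6691 T_3 + 0.9910 T_4 = 552.3.
Solving simultaneously: T_3 = 268.5 N, T_4 = 376 N.

T_3 ≈ 269 N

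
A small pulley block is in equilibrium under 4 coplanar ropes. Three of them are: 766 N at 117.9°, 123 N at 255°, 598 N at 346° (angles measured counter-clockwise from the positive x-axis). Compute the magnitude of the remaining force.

F ≈ 455 N

Sum the known components: ΣF_x = 190 N, ΣF_y = 413.5 N.
For equilibrium the remaining force must supply (−ΣF_x, −ΣF_y) = (-190, -413.5) N.
Magnitude = √((-190)² + (-413.5)²) = 455 N; direction = atan2(-413.5, -190) = 245.3°.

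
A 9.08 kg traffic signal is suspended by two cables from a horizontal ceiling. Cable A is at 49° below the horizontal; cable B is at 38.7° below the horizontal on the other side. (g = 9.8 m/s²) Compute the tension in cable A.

Weight W = 9.08 × 9.8 = 88.98 N acts straight down.
Horizontal: T_A cos 49° = T_B cos 38.7°  →  T_B = 0.8406 T_A.
Vertical: T_A sin 49° + T_B sin 38.7° = 88.98.
Substituting the horizontal relation into the vertical equation gives 1.28 T_A = 88.98, so T_A = 69.5 N.

T_A ≈ 69.5 N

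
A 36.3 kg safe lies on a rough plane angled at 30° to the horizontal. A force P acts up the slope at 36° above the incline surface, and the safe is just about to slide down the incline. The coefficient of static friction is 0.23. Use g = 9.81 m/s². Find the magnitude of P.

On the verge of sliding down the incline, friction equals μN and acts up the slope.
Perpendicular: N + P sin 36° = W cos 30° = 308.4 N.
Along incline: P cos 36° + μN = W sin 30° with W sin 30° = 178.1 N.
Solving the pair for P and N: P = 159 N, N = 215 N (and f = μN = 49.44 N).

P ≈ 159 N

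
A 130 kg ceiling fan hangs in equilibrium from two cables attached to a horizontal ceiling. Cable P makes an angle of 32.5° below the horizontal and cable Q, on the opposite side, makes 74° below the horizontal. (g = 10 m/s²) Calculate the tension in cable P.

T_P ≈ 374 N

Weight W = 130 × 10 = 1300 N acts straight down.
Horizontal: T_P cos 32.5° = T_Q cos 74°  →  T_Q = 3.06 T_P.
Vertical: T_P sin 32.5° + T_Q sin 74° = 1300.
Substituting the horizontal relation into the vertical equation gives 3.479 T_P = 1300, so T_P = 373.7 N.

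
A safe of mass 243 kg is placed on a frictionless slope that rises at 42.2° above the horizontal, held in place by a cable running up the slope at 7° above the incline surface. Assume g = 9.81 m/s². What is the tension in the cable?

Take axes along and perpendicular to the incline. Weight components: W sin 42.2° = 1601 N down-slope, W cos 42.2° = 1766 N into the surface.
Along incline: T cos 7° = W sin 42.2° → T = 1613 N.
Perpendicular: N = W cos 42.2° − T sin 7° = 1569 N.

T ≈ 1610 N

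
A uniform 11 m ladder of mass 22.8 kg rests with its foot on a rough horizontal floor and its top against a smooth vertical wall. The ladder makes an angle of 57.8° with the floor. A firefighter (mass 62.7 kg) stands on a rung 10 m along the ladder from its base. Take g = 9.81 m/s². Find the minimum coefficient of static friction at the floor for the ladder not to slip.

ΣF_y = 0: N_floor = 22.8×9.81 + 62.7×9.81 = 838.76 N.
Torques about the foot: N_wall · 11 sin 57.8° = 22.8×9.81×5.5 cos 57.8° + 62.7×9.81×10 cos 57.8° → N_wall = 422.55 N.
ΣF_x = 0: f_floor = N_wall = 422.55 N.
μ_min = f_floor / N_floor = 422.55 / 838.76 = 0.5038.

μ_min ≈ 0.504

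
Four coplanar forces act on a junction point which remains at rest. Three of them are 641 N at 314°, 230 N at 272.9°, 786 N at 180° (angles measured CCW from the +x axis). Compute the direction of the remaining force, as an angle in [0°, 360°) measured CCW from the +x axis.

θ ≈ 64.5°

Sum the known components: ΣF_x = -329.1 N, ΣF_y = -690.8 N.
For equilibrium the remaining force must supply (−ΣF_x, −ΣF_y) = (329.1, 690.8) N.
Magnitude = √((329.1)² + (690.8)²) = 765.2 N; direction = atan2(690.8, 329.1) = 64.5°.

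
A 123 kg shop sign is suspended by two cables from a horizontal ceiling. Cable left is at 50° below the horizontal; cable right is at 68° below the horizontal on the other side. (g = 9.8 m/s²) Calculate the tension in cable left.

Weight W = 123 × 9.8 = 1205 N acts straight down.
Horizontal: T_left cos 50° = T_right cos 68°  →  T_right = 1.716 T_left.
Vertical: T_left sin 50° + T_right sin 68° = 1205.
Substituting the horizontal relation into the vertical equation gives 2.357 T_left = 1205, so T_left = 511.4 N.

T_left ≈ 511 N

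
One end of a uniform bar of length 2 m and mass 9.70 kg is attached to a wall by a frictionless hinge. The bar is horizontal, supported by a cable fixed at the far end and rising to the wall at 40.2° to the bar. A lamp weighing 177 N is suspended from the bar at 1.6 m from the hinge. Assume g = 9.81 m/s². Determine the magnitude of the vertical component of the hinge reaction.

Take torques about the hinge: T sin 40.2° · 2 = 9.70×9.81×1 + 177×1.6 = 378.36 N·m.
So T = 378.36 / (0.6455 × 2) = 293.09 N.
ΣF_y = 0: H_y = (9.70×9.81 + 177) − T sin 40.2° = 272.16 − 189.18 = 82.979 N.

|H_y| ≈ 83 N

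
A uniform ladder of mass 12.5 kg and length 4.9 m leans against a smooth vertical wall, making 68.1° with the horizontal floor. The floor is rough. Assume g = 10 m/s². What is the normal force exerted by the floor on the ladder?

N_floor ≈ 125 N

ΣF_y = 0: N_floor = 12.5×10 = 125 N.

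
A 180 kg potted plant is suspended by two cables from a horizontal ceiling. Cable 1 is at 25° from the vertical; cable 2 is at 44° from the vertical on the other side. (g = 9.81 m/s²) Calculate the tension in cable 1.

Angles from the horizontal: cable 1 is 90° − 25° = 65°, cable 2 is 90° − 44° = 46°.
Weight W = 180 × 9.81 = 1766 N acts straight down.
Horizontal: T_1 cos 65° = T_2 cos 46°  →  T_2 = 0.6084 T_1.
Vertical: T_1 sin 65° + T_2 sin 46° = 1766.
Substituting the horizontal relation into the vertical equation gives 1.344 T_1 = 1766, so T_1 = 1314 N.

T_1 ≈ 1310 N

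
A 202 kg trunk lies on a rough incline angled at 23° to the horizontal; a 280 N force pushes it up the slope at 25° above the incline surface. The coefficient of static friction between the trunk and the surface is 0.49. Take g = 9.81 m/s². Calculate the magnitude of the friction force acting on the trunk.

Axes along / perpendicular to the incline. W sin 23° = 774.3 N down-slope; W cos 23° = 1824 N into the surface.
Perpendicular: N = W cos 23° − P sin 25° = 1824 − 118.3 = 1706 N.
Along incline: P cos 25° + f = W sin 23° (friction acts up-slope) → f = 774.3 − 253.8 = 520.5 N.
|f| = 520.5 N ≤ μN = 835.8 N, so the trunk is indeed static.

f ≈ 521 N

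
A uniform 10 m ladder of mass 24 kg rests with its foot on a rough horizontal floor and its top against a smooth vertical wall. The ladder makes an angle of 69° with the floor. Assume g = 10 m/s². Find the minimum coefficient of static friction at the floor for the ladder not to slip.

ΣF_y = 0: N_floor = 24×10 = 240 N.
Torques about the foot: N_wall · 10 sin 69° = 24×10×5 cos 69° → N_wall = 46.064 N.
ΣF_x = 0: f_floor = N_wall = 46.064 N.
μ_min = f_floor / N_floor = 46.064 / 240 = 0.1919.

μ_min ≈ 0.192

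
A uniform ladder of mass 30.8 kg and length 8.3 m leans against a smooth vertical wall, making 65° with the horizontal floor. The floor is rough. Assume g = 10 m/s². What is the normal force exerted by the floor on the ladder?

N_floor ≈ 308 N

ΣF_y = 0: N_floor = 30.8×10 = 308 N.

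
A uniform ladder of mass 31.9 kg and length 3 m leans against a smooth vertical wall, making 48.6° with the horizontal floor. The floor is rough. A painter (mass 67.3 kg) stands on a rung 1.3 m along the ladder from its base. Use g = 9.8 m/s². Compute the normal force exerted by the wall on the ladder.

N_wall ≈ 390 N

Torques about the foot: N_wall · 3 sin 48.6° = 31.9×9.8×1.5 cos 48.6° + 67.3×9.8×1.3 cos 48.6° → N_wall = 389.77 N.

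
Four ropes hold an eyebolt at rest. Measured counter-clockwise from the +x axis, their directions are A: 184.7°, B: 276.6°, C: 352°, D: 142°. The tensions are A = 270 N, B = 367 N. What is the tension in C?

Resolve: ΣF_x = 270 cos 184.7° + 367 cos 276.6° + T_C cos 352° + T_D cos 142° = 0.
        ΣF_y = 270 sin 184.7° + 367 sin 276.6° + T_C sin 352° + T_D sin 142° = 0.
The known terms sum to (-226.9, -386.7) N, so 0.9903 T_C − 0.7880 T_D = 226.9 and -0.1392 T_C + 0.6157 T_D = 386.7.
Solving simultaneously: T_C = 888.8 N, T_D = 829 N.

T_C ≈ 889 N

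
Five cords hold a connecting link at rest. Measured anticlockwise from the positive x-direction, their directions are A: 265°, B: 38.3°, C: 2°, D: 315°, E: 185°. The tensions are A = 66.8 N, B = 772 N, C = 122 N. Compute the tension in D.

Resolve: ΣF_x = 66.8 cos 265° + 772 cos 38.3° + 122 cos 2° + T_D cos 315° + T_E cos 185° = 0.
        ΣF_y = 66.8 sin 265° + 772 sin 38.3° + 122 sin 2° + T_D sin 315° + T_E sin 185° = 0.
The known terms sum to (722, 416.2) N, so 0.7071 T_D − 0.9962 T_E = -722 and -0.7071 T_D − 0.0872 T_E = -416.2.
Solving simultaneously: T_D = 459.1 N, T_E = 1051 N.

T_D ≈ 459 N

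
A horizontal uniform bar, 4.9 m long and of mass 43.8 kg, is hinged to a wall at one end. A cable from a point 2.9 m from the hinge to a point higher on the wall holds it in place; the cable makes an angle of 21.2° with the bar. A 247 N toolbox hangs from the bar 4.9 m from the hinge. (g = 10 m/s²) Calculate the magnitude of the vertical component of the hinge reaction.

|H_y| ≈ 102 N

Take torques about the hinge: T sin 21.2° · 2.9 = 43.8×10×2.45 + 247×4.9 = 2283.4 N·m.
So T = 2283.4 / (0.3616 × 2.9) = 2177.3 N.
ΣF_y = 0: H_y = (43.8×10 + 247) − T sin 21.2° = 685 − 787.38 = -102.38 N.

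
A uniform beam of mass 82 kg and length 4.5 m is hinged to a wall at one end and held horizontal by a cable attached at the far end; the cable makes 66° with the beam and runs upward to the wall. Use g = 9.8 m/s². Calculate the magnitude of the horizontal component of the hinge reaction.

Take torques about the hinge: T sin 66° · 4.5 = 82×9.8×2.25 = 1808.1 N·m.
So T = 1808.1 / (0.9135 × 4.5) = 439.82 N.
ΣF_x = 0: H_x = T cos 66° = 178.89 N.

H_x ≈ 179 N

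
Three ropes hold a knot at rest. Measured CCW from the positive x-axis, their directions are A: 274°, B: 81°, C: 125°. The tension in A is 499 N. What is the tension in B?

T_B ≈ 370 N

Resolve: ΣF_x = 499 cos 274° + T_B cos 81° + T_C cos 125° = 0.
        ΣF_y = 499 sin 274° + T_B sin 81° + T_C sin 125° = 0.
The known terms sum to (34.81, -497.8) N, so 0.1564 T_B − 0.5736 T_C = -34.81 and 0.9877 T_B + 0.8192 T_C = 497.8.
Solving simultaneously: T_B = 370 N, T_C = 161.6 N.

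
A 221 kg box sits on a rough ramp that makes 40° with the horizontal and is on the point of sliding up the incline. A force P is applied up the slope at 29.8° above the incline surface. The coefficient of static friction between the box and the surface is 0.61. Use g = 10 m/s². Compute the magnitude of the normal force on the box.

N ≈ 652 N

On the verge of sliding up the incline, friction equals μN and acts down the slope.
Perpendicular: N + P sin 29.8° = W cos 40° = 1693 N.
Along incline: P cos 29.8° = W sin 40° + μN  with W sin 40° = 1421 N.
Solving the pair for P and N: P = 2095 N, N = 651.7 N (and f = μN = 397.5 N).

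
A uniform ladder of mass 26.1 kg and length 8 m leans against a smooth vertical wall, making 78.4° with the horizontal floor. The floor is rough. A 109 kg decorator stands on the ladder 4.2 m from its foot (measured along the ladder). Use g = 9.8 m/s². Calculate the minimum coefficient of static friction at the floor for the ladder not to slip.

ΣF_y = 0: N_floor = 26.1×9.8 + 109×9.8 = 1324 N.
Torques about the foot: N_wall · 8 sin 78.4° = 26.1×9.8×4 cos 78.4° + 109×9.8×4.2 cos 78.4° → N_wall = 141.37 N.
ΣF_x = 0: f_floor = N_wall = 141.37 N.
μ_min = f_floor / N_floor = 141.37 / 1324 = 0.1068.

μ_min ≈ 0.107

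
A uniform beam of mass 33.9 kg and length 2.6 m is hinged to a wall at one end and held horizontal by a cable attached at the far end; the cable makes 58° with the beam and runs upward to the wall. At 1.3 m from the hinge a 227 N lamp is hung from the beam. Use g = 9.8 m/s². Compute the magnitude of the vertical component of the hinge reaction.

Take torques about the hinge: T sin 58° · 2.6 = 33.9×9.8×1.3 + 227×1.3 = 726.99 N·m.
So T = 726.99 / (0.8480 × 2.6) = 329.71 N.
ΣF_y = 0: H_y = (33.9×9.8 + 227) − T sin 58° = 559.22 − 279.61 = 279.61 N.

|H_y| ≈ 280 N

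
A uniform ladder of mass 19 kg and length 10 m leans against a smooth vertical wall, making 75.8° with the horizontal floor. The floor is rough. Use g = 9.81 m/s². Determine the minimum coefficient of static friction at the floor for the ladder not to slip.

ΣF_y = 0: N_floor = 19×9.81 = 186.39 N.
Torques about the foot: N_wall · 10 sin 75.8° = 19×9.81×5 cos 75.8° → N_wall = 23.582 N.
ΣF_x = 0: f_floor = N_wall = 23.582 N.
μ_min = f_floor / N_floor = 23.582 / 186.39 = 0.1265.

μ_min ≈ 0.127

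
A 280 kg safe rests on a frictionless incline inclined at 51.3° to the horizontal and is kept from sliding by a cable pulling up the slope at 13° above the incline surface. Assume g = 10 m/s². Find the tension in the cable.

Take axes along and perpendicular to the incline. Weight components: W sin 51.3° = 2185 N down-slope, W cos 51.3° = 1751 N into the surface.
Along incline: T cos 13° = W sin 51.3° → T = 2243 N.
Perpendicular: N = W cos 51.3° − T sin 13° = 1246 N.

T ≈ 2240 N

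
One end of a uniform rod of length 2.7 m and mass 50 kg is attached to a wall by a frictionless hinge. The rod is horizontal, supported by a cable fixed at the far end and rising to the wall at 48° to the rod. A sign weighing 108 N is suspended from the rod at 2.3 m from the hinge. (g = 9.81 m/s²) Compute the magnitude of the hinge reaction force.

|H| ≈ 401 N

Take torques about the hinge: T sin 48° · 2.7 = 50×9.81×1.35 + 108×2.3 = 910.58 N·m.
So T = 910.58 / (0.7431 × 2.7) = 453.81 N.
ΣF_x = 0: H_x = T cos 48° = 303.66 N.
ΣF_y = 0: H_y = (50×9.81 + 108) − T sin 48° = 598.5 − 337.25 = 261.25 N.
|H| = √(H_x² + H_y²) = √((303.66)² + (261.25)²) = 400.58 N.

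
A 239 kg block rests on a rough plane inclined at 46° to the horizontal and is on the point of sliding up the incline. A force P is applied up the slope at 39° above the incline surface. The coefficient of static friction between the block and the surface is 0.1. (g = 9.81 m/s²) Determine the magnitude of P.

P ≈ 2200 N

On the verge of sliding up the incline, friction equals μN and acts down the slope.
Perpendicular: N + P sin 39° = W cos 46° = 1629 N.
Along incline: P cos 39° = W sin 46° + μN  with W sin 46° = 1687 N.
Solving the pair for P and N: P = 2201 N, N = 243.2 N (and f = μN = 24.32 N).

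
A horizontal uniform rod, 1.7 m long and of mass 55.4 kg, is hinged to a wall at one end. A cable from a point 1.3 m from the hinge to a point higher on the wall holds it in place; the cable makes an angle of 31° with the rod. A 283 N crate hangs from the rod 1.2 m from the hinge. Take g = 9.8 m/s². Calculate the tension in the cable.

Take torques about the hinge: T sin 31° · 1.3 = 55.4×9.8×0.85 + 283×1.2 = 801.08 N·m.
So T = 801.08 / (0.5150 × 1.3) = 1196.4 N.

T ≈ 1200 N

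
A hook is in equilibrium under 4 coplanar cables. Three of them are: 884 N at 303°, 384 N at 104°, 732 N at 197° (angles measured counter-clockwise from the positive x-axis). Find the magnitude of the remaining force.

Sum the known components: ΣF_x = -311.5 N, ΣF_y = -582.8 N.
For equilibrium the remaining force must supply (−ΣF_x, −ΣF_y) = (311.5, 582.8) N.
Magnitude = √((311.5)² + (582.8)²) = 660.8 N; direction = atan2(582.8, 311.5) = 61.9°.

F ≈ 661 N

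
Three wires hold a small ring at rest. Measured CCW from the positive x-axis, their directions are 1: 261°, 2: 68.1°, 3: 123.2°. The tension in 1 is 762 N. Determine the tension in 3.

T_3 ≈ 207 N

Resolve: ΣF_x = 762 cos 261° + T_2 cos 68.1° + T_3 cos 123.2° = 0.
        ΣF_y = 762 sin 261° + T_2 sin 68.1° + T_3 sin 123.2° = 0.
The known terms sum to (-119.2, -752.6) N, so 0.3730 T_2 − 0.5476 T_3 = 119.2 and 0.9278 T_2 + 0.8368 T_3 = 752.6.
Solving simultaneously: T_2 = 624.1 N, T_3 = 207.4 N.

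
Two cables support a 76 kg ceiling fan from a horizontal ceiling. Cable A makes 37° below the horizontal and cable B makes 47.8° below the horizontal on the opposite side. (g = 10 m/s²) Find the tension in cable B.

Weight W = 76 × 10 = 760 N acts straight down.
Horizontal: T_A cos 37° = T_B cos 47.8°  →  T_A = 0.8411 T_B.
Vertical: T_A sin 37° + T_B sin 47.8° = 760.
Substituting the horizontal relation into the vertical equation gives 1.247 T_B = 760, so T_B = 609.5 N.

T_B ≈ 609 N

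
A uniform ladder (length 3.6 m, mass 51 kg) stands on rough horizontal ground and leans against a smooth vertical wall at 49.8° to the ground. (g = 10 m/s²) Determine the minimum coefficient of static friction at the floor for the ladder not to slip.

μ_min ≈ 0.423

ΣF_y = 0: N_floor = 51×10 = 510 N.
Torques about the foot: N_wall · 3.6 sin 49.8° = 51×10×1.8 cos 49.8° → N_wall = 215.49 N.
ΣF_x = 0: f_floor = N_wall = 215.49 N.
μ_min = f_floor / N_floor = 215.49 / 510 = 0.4225.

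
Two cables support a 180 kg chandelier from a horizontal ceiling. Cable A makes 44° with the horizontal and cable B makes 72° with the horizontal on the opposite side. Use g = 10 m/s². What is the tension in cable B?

Weight W = 180 × 10 = 1800 N acts straight down.
Horizontal: T_A cos 44° = T_B cos 72°  →  T_A = 0.4296 T_B.
Vertical: T_A sin 44° + T_B sin 72° = 1800.
Substituting the horizontal relation into the vertical equation gives 1.249 T_B = 1800, so T_B = 1441 N.

T_B ≈ 1440 N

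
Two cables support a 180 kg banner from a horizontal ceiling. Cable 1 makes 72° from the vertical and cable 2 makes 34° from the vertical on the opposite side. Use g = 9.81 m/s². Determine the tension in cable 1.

T_1 ≈ 1030 N

Angles from the horizontal: cable 1 is 90° − 72° = 18°, cable 2 is 90° − 34° = 56°.
Weight W = 180 × 9.81 = 1766 N acts straight down.
Horizontal: T_1 cos 18° = T_2 cos 56°  →  T_2 = 1.701 T_1.
Vertical: T_1 sin 18° + T_2 sin 56° = 1766.
Substituting the horizontal relation into the vertical equation gives 1.719 T_1 = 1766, so T_1 = 1027 N.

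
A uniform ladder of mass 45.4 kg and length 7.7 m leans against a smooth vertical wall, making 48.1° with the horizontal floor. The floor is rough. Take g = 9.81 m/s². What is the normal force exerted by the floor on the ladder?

N_floor ≈ 445 N

ΣF_y = 0: N_floor = 45.4×9.81 = 445.37 N.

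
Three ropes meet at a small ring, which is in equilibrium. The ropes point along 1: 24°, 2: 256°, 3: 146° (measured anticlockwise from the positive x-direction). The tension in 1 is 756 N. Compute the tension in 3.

Resolve: ΣF_x = 756 cos 24° + T_2 cos 256° + T_3 cos 146° = 0.
        ΣF_y = 756 sin 24° + T_2 sin 256° + T_3 sin 146° = 0.
The known terms sum to (690.6, 307.5) N, so -0.2419 T_2 − 0.8290 T_3 = -690.6 and -0.9703 T_2 + 0.5592 T_3 = -307.5.
Solving simultaneously: T_2 = 682.3 N, T_3 = 634 N.

T_3 ≈ 634 N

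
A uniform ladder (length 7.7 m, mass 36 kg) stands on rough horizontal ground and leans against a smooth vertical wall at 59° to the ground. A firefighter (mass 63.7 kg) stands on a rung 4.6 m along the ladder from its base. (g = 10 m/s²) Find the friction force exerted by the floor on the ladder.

f ≈ 337 N

Torques about the foot: N_wall · 7.7 sin 59° = 36×10×3.85 cos 59° + 63.7×10×4.6 cos 59° → N_wall = 336.81 N.
ΣF_x = 0: f_floor = N_wall = 336.81 N.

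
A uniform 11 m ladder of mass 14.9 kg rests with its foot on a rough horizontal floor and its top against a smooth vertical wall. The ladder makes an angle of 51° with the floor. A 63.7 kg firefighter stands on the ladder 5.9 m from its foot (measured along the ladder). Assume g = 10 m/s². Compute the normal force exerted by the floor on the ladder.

ΣF_y = 0: N_floor = 14.9×10 + 63.7×10 = 786 N.

N_floor ≈ 786 N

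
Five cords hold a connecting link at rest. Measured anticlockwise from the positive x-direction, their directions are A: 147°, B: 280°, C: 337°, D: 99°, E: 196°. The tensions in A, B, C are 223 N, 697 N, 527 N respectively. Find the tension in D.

T_D ≈ 863 N

Resolve: ΣF_x = 223 cos 147° + 697 cos 280° + 527 cos 337° + T_D cos 99° + T_E cos 196° = 0.
        ΣF_y = 223 sin 147° + 697 sin 280° + 527 sin 337° + T_D sin 99° + T_E sin 196° = 0.
The known terms sum to (419.1, -770.9) N, so -0.1564 T_D − 0.9613 T_E = -419.1 and 0.9877 T_D − 0.2756 T_E = 770.9.
Solving simultaneously: T_D = 863 N, T_E = 295.6 N.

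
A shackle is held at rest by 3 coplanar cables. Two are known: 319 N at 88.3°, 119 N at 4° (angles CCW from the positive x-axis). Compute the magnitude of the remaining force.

F ≈ 351 N

Sum the known components: ΣF_x = 128.2 N, ΣF_y = 327.2 N.
For equilibrium the remaining force must supply (−ΣF_x, −ΣF_y) = (-128.2, -327.2) N.
Magnitude = √((-128.2)² + (-327.2)²) = 351.4 N; direction = atan2(-327.2, -128.2) = 248.6°.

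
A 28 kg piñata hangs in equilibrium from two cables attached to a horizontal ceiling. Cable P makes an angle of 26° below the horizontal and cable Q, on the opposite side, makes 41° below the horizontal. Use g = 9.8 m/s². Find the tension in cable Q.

Weight W = 28 × 9.8 = 274.4 N acts straight down.
Horizontal: T_P cos 26° = T_Q cos 41°  →  T_P = 0.8397 T_Q.
Vertical: T_P sin 26° + T_Q sin 41° = 274.4.
Substituting the horizontal relation into the vertical equation gives 1.024 T_Q = 274.4, so T_Q = 267.9 N.

T_Q ≈ 268 N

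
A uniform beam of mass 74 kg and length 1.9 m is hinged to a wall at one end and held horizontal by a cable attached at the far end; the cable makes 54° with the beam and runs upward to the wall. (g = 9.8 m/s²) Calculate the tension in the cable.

Take torques about the hinge: T sin 54° · 1.9 = 74×9.8×0.95 = 688.94 N·m.
So T = 688.94 / (0.8090 × 1.9) = 448.2 N.

T ≈ 448 N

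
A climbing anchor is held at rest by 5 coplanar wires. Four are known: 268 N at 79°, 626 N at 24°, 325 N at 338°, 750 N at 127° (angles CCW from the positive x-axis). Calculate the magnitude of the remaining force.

F ≈ 1100 N

Sum the known components: ΣF_x = 473 N, ΣF_y = 994.9 N.
For equilibrium the remaining force must supply (−ΣF_x, −ΣF_y) = (-473, -994.9) N.
Magnitude = √((-473)² + (-994.9)²) = 1102 N; direction = atan2(-994.9, -473) = 244.6°.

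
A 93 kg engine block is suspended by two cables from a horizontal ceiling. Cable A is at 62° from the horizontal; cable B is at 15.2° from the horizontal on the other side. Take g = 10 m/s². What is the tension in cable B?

Weight W = 93 × 10 = 930 N acts straight down.
Horizontal: T_A cos 62° = T_B cos 15.2°  →  T_A = 2.056 T_B.
Vertical: T_A sin 62° + T_B sin 15.2° = 930.
Substituting the horizontal relation into the vertical equation gives 2.077 T_B = 930, so T_B = 447.7 N.

T_B ≈ 448 N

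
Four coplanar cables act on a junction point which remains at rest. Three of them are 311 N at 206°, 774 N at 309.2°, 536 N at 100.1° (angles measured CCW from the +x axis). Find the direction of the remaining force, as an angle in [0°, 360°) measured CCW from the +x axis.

Sum the known components: ΣF_x = 115.7 N, ΣF_y = -208.4 N.
For equilibrium the remaining force must supply (−ΣF_x, −ΣF_y) = (-115.7, 208.4) N.
Magnitude = √((-115.7)² + (208.4)²) = 238.4 N; direction = atan2(208.4, -115.7) = 119.0°.

θ ≈ 119°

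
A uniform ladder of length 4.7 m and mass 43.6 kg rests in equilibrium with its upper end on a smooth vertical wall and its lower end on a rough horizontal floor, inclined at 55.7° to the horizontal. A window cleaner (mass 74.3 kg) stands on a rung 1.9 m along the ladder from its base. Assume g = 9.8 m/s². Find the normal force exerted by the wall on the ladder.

Torques about the foot: N_wall · 4.7 sin 55.7° = 43.6×9.8×2.35 cos 55.7° + 74.3×9.8×1.9 cos 55.7° → N_wall = 346.53 N.

N_wall ≈ 347 N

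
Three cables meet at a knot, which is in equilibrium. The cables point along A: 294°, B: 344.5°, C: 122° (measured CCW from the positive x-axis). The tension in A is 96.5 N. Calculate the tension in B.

Resolve: ΣF_x = 96.5 cos 294° + T_B cos 344.5° + T_C cos 122° = 0.
        ΣF_y = 96.5 sin 294° + T_B sin 344.5° + T_C sin 122° = 0.
The known terms sum to (39.25, -88.16) N, so 0.9636 T_B − 0.5299 T_C = -39.25 and -0.2672 T_B + 0.8480 T_C = 88.16.
Solving simultaneously: T_B = 19.88 N, T_C = 110.2 N.

T_B ≈ 19.9 N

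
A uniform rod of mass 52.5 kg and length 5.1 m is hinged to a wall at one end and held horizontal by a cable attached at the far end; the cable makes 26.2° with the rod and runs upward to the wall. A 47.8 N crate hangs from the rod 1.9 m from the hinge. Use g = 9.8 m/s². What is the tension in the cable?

Take torques about the hinge: T sin 26.2° · 5.1 = 52.5×9.8×2.55 + 47.8×1.9 = 1402.8 N·m.
So T = 1402.8 / (0.4415 × 5.1) = 623 N.

T ≈ 623 N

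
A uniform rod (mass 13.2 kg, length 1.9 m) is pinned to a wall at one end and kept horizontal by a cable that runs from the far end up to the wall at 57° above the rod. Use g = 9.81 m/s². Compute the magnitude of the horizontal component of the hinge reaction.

H_x ≈ 42 N

Take torques about the hinge: T sin 57° · 1.9 = 13.2×9.81×0.95 = 123.02 N·m.
So T = 123.02 / (0.8387 × 1.9) = 77.201 N.
ΣF_x = 0: H_x = T cos 57° = 42.047 N.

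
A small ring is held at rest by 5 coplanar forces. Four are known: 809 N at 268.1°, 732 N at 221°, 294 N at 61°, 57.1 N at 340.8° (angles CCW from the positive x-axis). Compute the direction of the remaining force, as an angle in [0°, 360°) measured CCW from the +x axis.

θ ≈ 70°

Sum the known components: ΣF_x = -382.8 N, ΣF_y = -1050 N.
For equilibrium the remaining force must supply (−ΣF_x, −ΣF_y) = (382.8, 1050) N.
Magnitude = √((382.8)² + (1050)²) = 1118 N; direction = atan2(1050, 382.8) = 70.0°.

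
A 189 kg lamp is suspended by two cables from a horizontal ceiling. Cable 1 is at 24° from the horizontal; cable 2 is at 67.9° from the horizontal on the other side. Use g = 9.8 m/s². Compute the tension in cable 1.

T_1 ≈ 697 N

Weight W = 189 × 9.8 = 1852 N acts straight down.
Horizontal: T_1 cos 24° = T_2 cos 67.9°  →  T_2 = 2.428 T_1.
Vertical: T_1 sin 24° + T_2 sin 67.9° = 1852.
Substituting the horizontal relation into the vertical equation gives 2.657 T_1 = 1852, so T_1 = 697.2 N.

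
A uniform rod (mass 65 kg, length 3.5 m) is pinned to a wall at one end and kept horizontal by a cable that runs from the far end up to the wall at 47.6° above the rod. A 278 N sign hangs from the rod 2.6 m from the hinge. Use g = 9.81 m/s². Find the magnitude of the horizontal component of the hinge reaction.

H_x ≈ 480 N

Take torques about the hinge: T sin 47.6° · 3.5 = 65×9.81×1.75 + 278×2.6 = 1838.7 N·m.
So T = 1838.7 / (0.7385 × 3.5) = 711.4 N.
ΣF_x = 0: H_x = T cos 47.6° = 479.7 N.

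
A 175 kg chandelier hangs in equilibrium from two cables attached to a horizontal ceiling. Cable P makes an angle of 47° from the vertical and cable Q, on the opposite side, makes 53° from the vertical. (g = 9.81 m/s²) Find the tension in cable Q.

T_Q ≈ 1270 N

Angles from the horizontal: cable P is 90° − 47° = 43°, cable Q is 90° − 53° = 37°.
Weight W = 175 × 9.81 = 1717 N acts straight down.
Horizontal: T_P cos 43° = T_Q cos 37°  →  T_P = 1.092 T_Q.
Vertical: T_P sin 43° + T_Q sin 37° = 1717.
Substituting the horizontal relation into the vertical equation gives 1.347 T_Q = 1717, so T_Q = 1275 N.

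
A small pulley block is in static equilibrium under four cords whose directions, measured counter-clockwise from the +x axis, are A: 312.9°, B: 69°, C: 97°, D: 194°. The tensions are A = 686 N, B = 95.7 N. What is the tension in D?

Resolve: ΣF_x = 686 cos 312.9° + 95.7 cos 69° + T_C cos 97° + T_D cos 194° = 0.
        ΣF_y = 686 sin 312.9° + 95.7 sin 69° + T_C sin 97° + T_D sin 194° = 0.
The known terms sum to (501.3, -413.2) N, so -0.1219 T_C − 0.9703 T_D = -501.3 and 0.9925 T_C − 0.2419 T_D = 413.2.
Solving simultaneously: T_C = 526.1 N, T_D = 450.5 N.

T_D ≈ 451 N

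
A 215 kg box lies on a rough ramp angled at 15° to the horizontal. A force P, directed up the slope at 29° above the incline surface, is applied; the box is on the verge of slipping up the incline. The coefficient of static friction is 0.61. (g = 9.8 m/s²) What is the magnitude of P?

On the verge of sliding up the incline, friction equals μN and acts down the slope.
Perpendicular: N + P sin 29° = W cos 15° = 2035 N.
Along incline: P cos 29° = W sin 15° + μN  with W sin 15° = 545.3 N.
Solving the pair for P and N: P = 1527 N, N = 1295 N (and f = μN = 790 N).

P ≈ 1530 N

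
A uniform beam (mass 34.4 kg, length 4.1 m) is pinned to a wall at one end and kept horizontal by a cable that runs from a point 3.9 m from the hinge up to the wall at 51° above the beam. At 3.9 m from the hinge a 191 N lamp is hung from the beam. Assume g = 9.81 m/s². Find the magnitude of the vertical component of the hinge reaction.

Take torques about the hinge: T sin 51° · 3.9 = 34.4×9.81×2.05 + 191×3.9 = 1436.7 N·m.
So T = 1436.7 / (0.7771 × 3.9) = 474.02 N.
ΣF_y = 0: H_y = (34.4×9.81 + 191) − T sin 51° = 528.46 − 368.38 = 160.08 N.

|H_y| ≈ 160 N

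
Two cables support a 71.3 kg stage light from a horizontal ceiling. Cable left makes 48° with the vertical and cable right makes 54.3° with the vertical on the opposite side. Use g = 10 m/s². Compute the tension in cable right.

T_right ≈ 542 N

Angles from the horizontal: cable left is 90° − 48° = 42°, cable right is 90° − 54.3° = 35.7°.
Weight W = 71.3 × 10 = 713 N acts straight down.
Horizontal: T_left cos 42° = T_right cos 35.7°  →  T_left = 1.093 T_right.
Vertical: T_left sin 42° + T_right sin 35.7° = 713.
Substituting the horizontal relation into the vertical equation gives 1.315 T_right = 713, so T_right = 542.3 N.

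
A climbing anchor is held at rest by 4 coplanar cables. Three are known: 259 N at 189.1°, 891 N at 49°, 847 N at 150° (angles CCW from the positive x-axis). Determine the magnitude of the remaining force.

F ≈ 1130 N

Sum the known components: ΣF_x = -404.7 N, ΣF_y = 1055 N.
For equilibrium the remaining force must supply (−ΣF_x, −ΣF_y) = (404.7, -1055) N.
Magnitude = √((404.7)² + (-1055)²) = 1130 N; direction = atan2(-1055, 404.7) = 291.0°.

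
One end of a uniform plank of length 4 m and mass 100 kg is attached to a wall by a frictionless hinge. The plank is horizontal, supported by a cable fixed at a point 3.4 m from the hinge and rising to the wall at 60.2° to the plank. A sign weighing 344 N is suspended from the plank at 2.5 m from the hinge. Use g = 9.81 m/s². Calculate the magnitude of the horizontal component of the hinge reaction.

H_x ≈ 475 N

Take torques about the hinge: T sin 60.2° · 3.4 = 100×9.81×2 + 344×2.5 = 2822 N·m.
So T = 2822 / (0.8678 × 3.4) = 956.48 N.
ΣF_x = 0: H_x = T cos 60.2° = 475.35 N.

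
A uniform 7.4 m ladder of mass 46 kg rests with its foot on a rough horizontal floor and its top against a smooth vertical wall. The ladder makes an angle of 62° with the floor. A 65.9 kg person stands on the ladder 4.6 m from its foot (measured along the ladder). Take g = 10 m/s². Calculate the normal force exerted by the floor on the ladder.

ΣF_y = 0: N_floor = 46×10 + 65.9×10 = 1119 N.

N_floor ≈ 1120 N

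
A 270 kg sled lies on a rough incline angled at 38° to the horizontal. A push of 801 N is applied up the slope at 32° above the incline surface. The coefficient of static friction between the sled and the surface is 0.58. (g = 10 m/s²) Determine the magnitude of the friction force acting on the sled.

Axes along / perpendicular to the incline. W sin 38° = 1662 N down-slope; W cos 38° = 2128 N into the surface.
Perpendicular: N = W cos 38° − P sin 32° = 2128 − 424.5 = 1703 N.
Along incline: P cos 32° + f = W sin 38° (friction acts up-slope) → f = 1662 − 679.3 = 983 N.
|f| = 983 N ≤ μN = 987.8 N, so the sled is indeed static.

f ≈ 983 N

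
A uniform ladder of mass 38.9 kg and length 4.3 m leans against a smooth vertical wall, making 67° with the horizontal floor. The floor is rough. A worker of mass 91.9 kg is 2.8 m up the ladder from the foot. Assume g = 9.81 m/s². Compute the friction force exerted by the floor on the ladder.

Torques about the foot: N_wall · 4.3 sin 67° = 38.9×9.81×2.15 cos 67° + 91.9×9.81×2.8 cos 67° → N_wall = 330.18 N.
ΣF_x = 0: f_floor = N_wall = 330.18 N.

f ≈ 330 N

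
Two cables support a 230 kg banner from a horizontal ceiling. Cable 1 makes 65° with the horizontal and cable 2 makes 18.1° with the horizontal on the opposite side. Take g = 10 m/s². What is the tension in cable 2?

T_2 ≈ 979 N

Weight W = 230 × 10 = 2300 N acts straight down.
Horizontal: T_1 cos 65° = T_2 cos 18.1°  →  T_1 = 2.249 T_2.
Vertical: T_1 sin 65° + T_2 sin 18.1° = 2300.
Substituting the horizontal relation into the vertical equation gives 2.349 T_2 = 2300, so T_2 = 979.1 N.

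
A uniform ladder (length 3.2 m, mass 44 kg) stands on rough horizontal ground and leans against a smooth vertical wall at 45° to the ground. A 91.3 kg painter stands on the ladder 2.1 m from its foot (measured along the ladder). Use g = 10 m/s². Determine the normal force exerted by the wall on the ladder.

Torques about the foot: N_wall · 3.2 sin 45° = 44×10×1.6 cos 45° + 91.3×10×2.1 cos 45° → N_wall = 819.16 N.

N_wall ≈ 819 N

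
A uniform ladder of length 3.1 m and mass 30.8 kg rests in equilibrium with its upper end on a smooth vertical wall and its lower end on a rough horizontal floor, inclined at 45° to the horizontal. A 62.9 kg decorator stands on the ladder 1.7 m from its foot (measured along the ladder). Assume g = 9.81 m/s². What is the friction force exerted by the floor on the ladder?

Torques about the foot: N_wall · 3.1 sin 45° = 30.8×9.81×1.55 cos 45° + 62.9×9.81×1.7 cos 45° → N_wall = 489.46 N.
ΣF_x = 0: f_floor = N_wall = 489.46 N.

f ≈ 489 N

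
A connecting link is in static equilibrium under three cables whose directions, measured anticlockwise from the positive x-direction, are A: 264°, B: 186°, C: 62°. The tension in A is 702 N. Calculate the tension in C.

T_C ≈ 828 N

Resolve: ΣF_x = 702 cos 264° + T_B cos 186° + T_C cos 62° = 0.
        ΣF_y = 702 sin 264° + T_B sin 186° + T_C sin 62° = 0.
The known terms sum to (-73.38, -698.2) N, so -0.9945 T_B + 0.4695 T_C = 73.38 and -0.1045 T_B + 0.8829 T_C = 698.2.
Solving simultaneously: T_B = 317.2 N, T_C = 828.3 N.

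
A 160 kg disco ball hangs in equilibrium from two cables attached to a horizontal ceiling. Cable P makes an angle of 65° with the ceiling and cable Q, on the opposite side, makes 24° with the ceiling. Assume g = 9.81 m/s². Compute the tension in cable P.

T_P ≈ 1430 N

Weight W = 160 × 9.81 = 1570 N acts straight down.
Horizontal: T_P cos 65° = T_Q cos 24°  →  T_Q = 0.4626 T_P.
Vertical: T_P sin 65° + T_Q sin 24° = 1570.
Substituting the horizontal relation into the vertical equation gives 1.094 T_P = 1570, so T_P = 1434 N.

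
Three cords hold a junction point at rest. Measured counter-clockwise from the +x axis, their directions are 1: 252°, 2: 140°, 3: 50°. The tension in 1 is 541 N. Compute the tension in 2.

Resolve: ΣF_x = 541 cos 252° + T_2 cos 140° + T_3 cos 50° = 0.
        ΣF_y = 541 sin 252° + T_2 sin 140° + T_3 sin 50° = 0.
The known terms sum to (-167.2, -514.5) N, so -0.7660 T_2 + 0.6428 T_3 = 167.2 and 0.6428 T_2 + 0.7660 T_3 = 514.5.
Solving simultaneously: T_2 = 202.7 N, T_3 = 501.6 N.

T_2 ≈ 203 N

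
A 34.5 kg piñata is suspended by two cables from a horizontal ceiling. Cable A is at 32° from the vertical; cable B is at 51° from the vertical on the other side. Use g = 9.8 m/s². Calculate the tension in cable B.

T_B ≈ 181 N

Angles from the horizontal: cable A is 90° − 32° = 58°, cable B is 90° − 51° = 39°.
Weight W = 34.5 × 9.8 = 338.1 N acts straight down.
Horizontal: T_A cos 58° = T_B cos 39°  →  T_A = 1.467 T_B.
Vertical: T_A sin 58° + T_B sin 39° = 338.1.
Substituting the horizontal relation into the vertical equation gives 1.873 T_B = 338.1, so T_B = 180.5 N.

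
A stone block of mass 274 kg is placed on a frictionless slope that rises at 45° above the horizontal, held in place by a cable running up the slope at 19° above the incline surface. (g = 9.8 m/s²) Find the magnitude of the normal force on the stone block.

N ≈ 1240 N

Take axes along and perpendicular to the incline. Weight components: W sin 45° = 1899 N down-slope, W cos 45° = 1899 N into the surface.
Along incline: T cos 19° = W sin 45° → T = 2008 N.
Perpendicular: N = W cos 45° − T sin 19° = 1245 N.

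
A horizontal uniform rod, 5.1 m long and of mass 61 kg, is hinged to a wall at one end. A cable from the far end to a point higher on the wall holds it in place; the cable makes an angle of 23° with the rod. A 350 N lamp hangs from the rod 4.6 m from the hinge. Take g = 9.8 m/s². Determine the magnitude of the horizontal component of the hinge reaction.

Take torques about the hinge: T sin 23° · 5.1 = 61×9.8×2.55 + 350×4.6 = 3134.4 N·m.
So T = 3134.4 / (0.3907 × 5.1) = 1572.9 N.
ΣF_x = 0: H_x = T cos 23° = 1447.9 N.

H_x ≈ 1450 N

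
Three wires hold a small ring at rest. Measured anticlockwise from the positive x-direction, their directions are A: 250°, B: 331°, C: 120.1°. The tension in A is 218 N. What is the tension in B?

Resolve: ΣF_x = 218 cos 250° + T_B cos 331° + T_C cos 120.1° = 0.
        ΣF_y = 218 sin 250° + T_B sin 331° + T_C sin 120.1° = 0.
The known terms sum to (-74.56, -204.9) N, so 0.8746 T_B − 0.5015 T_C = 74.56 and -0.4848 T_B + 0.8652 T_C = 204.9.
Solving simultaneously: T_B = 325.7 N, T_C = 419.3 N.

T_B ≈ 326 N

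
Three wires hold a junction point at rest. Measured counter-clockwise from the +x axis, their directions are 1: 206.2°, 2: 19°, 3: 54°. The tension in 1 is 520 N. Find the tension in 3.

Resolve: ΣF_x = 520 cos 206.2° + T_2 cos 19° + T_3 cos 54° = 0.
        ΣF_y = 520 sin 206.2° + T_2 sin 19° + T_3 sin 54° = 0.
The known terms sum to (-466.6, -229.6) N, so 0.9455 T_2 + 0.5878 T_3 = 466.6 and 0.3256 T_2 + 0.8090 T_3 = 229.6.
Solving simultaneously: T_2 = 422.8 N, T_3 = 113.6 N.

T_3 ≈ 114 N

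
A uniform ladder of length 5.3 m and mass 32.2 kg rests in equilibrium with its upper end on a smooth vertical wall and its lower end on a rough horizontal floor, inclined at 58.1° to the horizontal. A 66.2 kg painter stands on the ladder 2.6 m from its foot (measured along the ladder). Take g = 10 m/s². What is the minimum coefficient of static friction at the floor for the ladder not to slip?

ΣF_y = 0: N_floor = 32.2×10 + 66.2×10 = 984 N.
Torques about the foot: N_wall · 5.3 sin 58.1° = 32.2×10×2.65 cos 58.1° + 66.2×10×2.6 cos 58.1° → N_wall = 302.36 N.
ΣF_x = 0: f_floor = N_wall = 302.36 N.
μ_min = f_floor / N_floor = 302.36 / 984 = 0.3073.

μ_min ≈ 0.307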